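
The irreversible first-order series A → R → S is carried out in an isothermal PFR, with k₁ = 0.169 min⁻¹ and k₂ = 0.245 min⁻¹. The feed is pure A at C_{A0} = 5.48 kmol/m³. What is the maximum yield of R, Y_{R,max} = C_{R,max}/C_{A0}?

Evaluating C_R at τ_opt = ln(k₂/k₁)/(k₂−k₁) gives C_{R,max}/C_{A0} = (k₁/k₂)^[k₂/(k₂−k₁)].
= (0.169/0.245)^(0.245/(0.245−0.169)) = (0.6898)^(3.224) = 0.3021.

0.302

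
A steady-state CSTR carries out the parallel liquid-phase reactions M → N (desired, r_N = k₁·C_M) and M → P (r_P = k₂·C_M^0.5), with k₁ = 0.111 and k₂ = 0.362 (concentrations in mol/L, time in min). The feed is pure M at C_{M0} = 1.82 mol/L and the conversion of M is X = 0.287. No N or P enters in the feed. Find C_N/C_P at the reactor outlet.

0.349

Exit C_M = C_{M0}(1−X) = 1.82×0.713 = 1.298 mol/L.
A CSTR operates uniformly at the exit composition, giving r_N = 0.1440 and r_P = 0.4124 (each k·C_M^n at C_M = 1.298).
Overall selectivity = C_N/C_P = r_Nτ/(r_Pτ) = r_N/r_P = 0.349.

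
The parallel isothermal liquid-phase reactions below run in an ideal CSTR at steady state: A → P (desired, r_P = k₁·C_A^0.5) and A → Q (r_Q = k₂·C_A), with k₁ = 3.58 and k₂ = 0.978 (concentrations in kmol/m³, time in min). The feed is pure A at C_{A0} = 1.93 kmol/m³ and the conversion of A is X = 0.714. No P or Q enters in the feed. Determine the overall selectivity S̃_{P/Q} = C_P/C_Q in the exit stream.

4.93

Exit C_A = C_{A0}(1−X) = 1.93×0.286 = 0.5520 kmol/m³.
Rates in a CSTR are evaluated at the outlet concentration: r_P = 3.58×0.5520^0.5 = 2.660, r_Q = 0.978×0.5520 = 0.5398.
Overall selectivity = C_P/C_Q = r_Pτ/(r_Qτ) = r_P/r_Q = 4.93.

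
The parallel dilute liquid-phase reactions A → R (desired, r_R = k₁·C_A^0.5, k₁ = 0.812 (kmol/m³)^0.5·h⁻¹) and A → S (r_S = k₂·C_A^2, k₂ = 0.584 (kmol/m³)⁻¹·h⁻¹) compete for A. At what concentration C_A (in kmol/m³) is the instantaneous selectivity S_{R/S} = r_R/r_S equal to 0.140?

S_{R/S} = (k₁/k₂)·C_A^-1.5 ⇒ C_A = (S·k₂/k₁)^(1/(-1.5)).
= (0.140×0.584/0.812)^(-0.6667) = (0.1007)^(-0.6667) = 4.62 kmol/m³.

4.62 kmol/m³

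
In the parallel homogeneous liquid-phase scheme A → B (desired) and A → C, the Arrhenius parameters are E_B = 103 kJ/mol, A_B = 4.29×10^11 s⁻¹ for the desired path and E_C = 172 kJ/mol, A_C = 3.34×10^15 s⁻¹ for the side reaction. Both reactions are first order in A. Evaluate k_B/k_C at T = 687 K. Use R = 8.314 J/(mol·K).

22.7

k_B/k_C = (A_B/A_C)·exp[−(E_B−E_C)/(RT)] = (A_B/A_C)·exp[(E_C−E_B)/(RT)].
(E_C−E_B)/(RT) = (172−103)×10³/(8.314×687) = 69000/5712 = 12.08.
k_B/k_C = (4.29×10^11/3.34×10^15)·exp(12.08) = 1.284×10^-4 × 1.764×10^5 = 22.7.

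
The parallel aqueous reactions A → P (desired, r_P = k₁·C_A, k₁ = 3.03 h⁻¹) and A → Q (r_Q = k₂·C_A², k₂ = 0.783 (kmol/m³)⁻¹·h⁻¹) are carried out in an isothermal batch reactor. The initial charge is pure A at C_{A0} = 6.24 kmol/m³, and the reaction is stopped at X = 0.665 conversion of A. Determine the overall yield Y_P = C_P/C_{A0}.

C_A = C_{A0}(1−X) = 2.090 kmol/m³.
Along a PFR/batch, dC_P/dC_A = −r_P/(r_P+r_Q) = −k₁/(k₁+k₂·C_A).
Integrating from C_{A0} to C_A: C_P = (3.03/0.783)·ln[(3.03+0.783·6.24)/(3.03+0.783·2.09)] = 3.870·ln(7.916/4.667) = 2.045 kmol/m³.
Y_P = C_P/C_{A0} = 2.045/6.24 = 0.328.

0.328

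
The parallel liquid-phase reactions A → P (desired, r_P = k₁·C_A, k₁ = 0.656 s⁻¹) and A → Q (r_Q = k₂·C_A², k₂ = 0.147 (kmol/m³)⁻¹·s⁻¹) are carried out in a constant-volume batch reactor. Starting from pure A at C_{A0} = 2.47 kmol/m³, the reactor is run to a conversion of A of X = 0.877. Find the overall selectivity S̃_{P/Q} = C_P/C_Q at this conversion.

3.38

C_A = C_{A0}(1−X) = 0.3038 kmol/m³.
Along a PFR/batch, dC_P/dC_A = −r_P/(r_P+r_Q) = −k₁/(k₁+k₂·C_A).
Integrating from C_{A0} to C_A: C_P = (0.656/0.147)·ln[(0.656+0.147·2.47)/(0.656+0.147·0.304)] = 4.463·ln(1.019/0.7007) = 1.672 kmol/m³.
C_Q = (C_{A0}−C_A)−C_P = 0.4943 kmol/m³; S̃_{P/Q} = 1.672/0.4943 = 3.38.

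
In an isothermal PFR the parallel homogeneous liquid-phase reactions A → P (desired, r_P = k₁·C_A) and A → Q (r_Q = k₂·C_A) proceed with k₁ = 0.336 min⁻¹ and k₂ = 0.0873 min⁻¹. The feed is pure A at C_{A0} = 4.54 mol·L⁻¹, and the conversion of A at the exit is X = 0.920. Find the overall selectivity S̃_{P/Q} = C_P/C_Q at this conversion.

3.85

C_A = C_{A0}(1−X) = 0.3632 mol·L⁻¹.
Both paths are first order in A, so the instantaneous fraction to P is constant: dC_P/d(−C_A) = k₁/(k₁+k₂) = 0.7938.
C_P = 0.7938·(C_{A0}−C_A) = 0.7938×4.177 = 3.32 mol·L⁻¹.
C_Q = (C_{A0}−C_A)−C_P = 0.8614 mol·L⁻¹; S̃_{P/Q} = 3.315/0.8614 = 3.85.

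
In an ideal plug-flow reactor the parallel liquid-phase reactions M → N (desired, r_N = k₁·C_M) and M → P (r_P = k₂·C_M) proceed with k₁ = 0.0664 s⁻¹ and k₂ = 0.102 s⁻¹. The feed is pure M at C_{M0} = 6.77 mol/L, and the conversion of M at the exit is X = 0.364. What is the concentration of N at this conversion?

0.972 mol/L

C_M = C_{M0}(1−X) = 4.306 mol/L.
Both paths are first order in M, so the instantaneous fraction to N is constant: dC_N/d(−C_M) = k₁/(k₁+k₂) = 0.3943.
C_N = 0.3943·(C_{M0}−C_M) = 0.3943×2.464 = 0.972 mol/L.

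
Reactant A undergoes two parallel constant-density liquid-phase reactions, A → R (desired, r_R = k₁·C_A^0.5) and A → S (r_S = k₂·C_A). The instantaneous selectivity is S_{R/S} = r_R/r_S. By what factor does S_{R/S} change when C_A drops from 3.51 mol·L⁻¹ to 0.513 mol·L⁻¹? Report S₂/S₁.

2.62

S_{R/S} = (k₁/k₂)·C_A^-0.5, so S₂/S₁ = (C_{A,2}/C_{A,1})^-0.5.
= (0.513/3.51)^(-0.5) = (0.1462)^(-0.5) = 2.62.
Selectivity toward R rises as C_A falls — low-concentration operation is favoured.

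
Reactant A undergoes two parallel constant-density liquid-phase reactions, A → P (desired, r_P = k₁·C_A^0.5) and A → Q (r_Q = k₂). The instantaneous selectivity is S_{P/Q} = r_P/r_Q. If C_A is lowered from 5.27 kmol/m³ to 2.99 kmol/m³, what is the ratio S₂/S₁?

S_{P/Q} = (k₁/k₂)·C_A^0.5, so S₂/S₁ = (C_{A,2}/C_{A,1})^0.5.
= (2.99/5.27)^0.5 = (0.5674)^0.5 = 0.753.

0.753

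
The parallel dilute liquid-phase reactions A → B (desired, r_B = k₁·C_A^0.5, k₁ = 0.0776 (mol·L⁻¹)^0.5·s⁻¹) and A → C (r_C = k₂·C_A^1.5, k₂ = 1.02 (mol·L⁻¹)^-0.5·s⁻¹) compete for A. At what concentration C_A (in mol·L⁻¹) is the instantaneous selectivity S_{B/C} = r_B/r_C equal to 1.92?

0.0396 mol·L⁻¹

S_{B/C} = (k₁/k₂)·C_A⁻¹ ⇒ C_A = (S·k₂/k₁)^(-1).
= (1.92×1.02/0.0776)^(-1) = (25.24)^(-1) = 0.0396 mol·L⁻¹.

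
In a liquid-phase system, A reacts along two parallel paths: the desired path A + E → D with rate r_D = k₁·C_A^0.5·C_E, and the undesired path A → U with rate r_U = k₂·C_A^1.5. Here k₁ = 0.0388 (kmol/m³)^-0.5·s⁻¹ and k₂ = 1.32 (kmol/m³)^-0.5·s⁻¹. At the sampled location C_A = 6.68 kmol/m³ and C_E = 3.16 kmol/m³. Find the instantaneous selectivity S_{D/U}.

0.0139

S_{D/U} = r_D/r_U = (k₁·C_A^0.5·C_E)/(k₂·C_A^1.5) = (k₁/k₂)·C_A⁻¹·C_E.
= (0.0388×6.680^0.5×3.160) / (1.32×6.680^1.5) = 0.3169/22.79 = 0.0139.
The undesired path is higher order in A, so low C_A (CSTR or dilute feed) favours D.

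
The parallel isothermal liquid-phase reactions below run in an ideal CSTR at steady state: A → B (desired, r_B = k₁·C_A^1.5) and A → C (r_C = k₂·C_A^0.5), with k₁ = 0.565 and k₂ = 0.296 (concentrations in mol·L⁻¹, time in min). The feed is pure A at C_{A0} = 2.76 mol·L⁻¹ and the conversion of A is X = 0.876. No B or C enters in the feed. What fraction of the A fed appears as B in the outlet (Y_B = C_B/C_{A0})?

Exit C_A = C_{A0}(1−X) = 2.76×0.124 = 0.3422 mol·L⁻¹.
Rates in a CSTR are evaluated at the outlet concentration: r_B = 0.565×0.3422^1.5 = 0.1131, r_C = 0.296×0.3422^0.5 = 0.1732.
Fraction of consumed A going to B: r_B/(r_B+r_C) = 0.3951.
C_B = 0.3951·C_{A0}·X = 0.3951×2.76×0.876 = 0.955 mol·L⁻¹; Y_B = C_B/C_{A0} = 0.346.

0.346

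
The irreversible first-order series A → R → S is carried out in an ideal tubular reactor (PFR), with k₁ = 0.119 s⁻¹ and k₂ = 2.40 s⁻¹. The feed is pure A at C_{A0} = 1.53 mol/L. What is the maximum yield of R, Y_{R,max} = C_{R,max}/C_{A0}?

Evaluating C_R at τ_opt = ln(k₂/k₁)/(k₂−k₁) gives C_{R,max}/C_{A0} = (k₁/k₂)^[k₂/(k₂−k₁)].
= (0.119/2.40)^(2.40/(2.40−0.119)) = (0.04958)^(1.052) = 0.04239.

0.0424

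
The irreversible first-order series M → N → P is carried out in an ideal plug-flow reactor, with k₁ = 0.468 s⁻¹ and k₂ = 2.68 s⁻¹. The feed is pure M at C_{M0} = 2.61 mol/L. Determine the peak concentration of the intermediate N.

At the optimum, C_{N,max}/C_{M0} = (k₁/k₂)^[k₂/(k₂−k₁)].
= (0.468/2.68)^(2.68/(2.68−0.468)) = (0.1746)^(1.212) = 0.1207.
C_{N,max} = 0.1207×2.61 = 0.315 mol/L.

0.315 mol/L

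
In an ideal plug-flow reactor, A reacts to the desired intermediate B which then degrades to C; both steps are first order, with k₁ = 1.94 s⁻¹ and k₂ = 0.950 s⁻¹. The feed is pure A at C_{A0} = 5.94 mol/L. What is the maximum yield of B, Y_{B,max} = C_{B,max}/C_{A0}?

0.504

For a first-order series the maximum intermediate yield is C_{B,max}/C_{A0} = (k₁/k₂)^[k₂/(k₂−k₁)].
= (1.94/0.950)^(0.950/(0.950−1.94)) = (2.042)^(-0.9596) = 0.5040.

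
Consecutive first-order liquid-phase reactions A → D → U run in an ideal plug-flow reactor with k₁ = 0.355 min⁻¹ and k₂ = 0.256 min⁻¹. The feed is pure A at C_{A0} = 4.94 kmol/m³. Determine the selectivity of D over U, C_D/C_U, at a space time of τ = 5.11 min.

0.851

Solving the coupled first-order balances gives C_D(τ) = [k₁/(k₂−k₁)]·C_{A0}·(e^(−k₁τ) − e^(−k₂τ)).
e^(−k₁τ) = e^(−0.355×5.11) = e^(−1.814) = 0.1630; e^(−k₂τ) = e^(−1.308) = 0.2703.
C_D = 0.355×4.94/(0.256−0.355) × (0.1630−0.2703) = (-17.71)×(-0.1073) = 1.901 kmol/m³.
C_A = C_{A0}e^(−k₁τ) = 0.8052 kmol/m³, so C_U = C_{A0}−C_A−C_D = 2.234 kmol/m³; C_D/C_U = 0.851.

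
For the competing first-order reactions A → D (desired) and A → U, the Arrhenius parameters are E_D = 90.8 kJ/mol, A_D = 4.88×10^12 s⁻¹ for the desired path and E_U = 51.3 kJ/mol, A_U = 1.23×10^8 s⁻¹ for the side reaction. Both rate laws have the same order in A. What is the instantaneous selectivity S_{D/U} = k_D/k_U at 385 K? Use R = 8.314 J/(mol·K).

0.173

k_D/k_U = (A_D/A_U)·exp[−(E_D−E_U)/(RT)] = (A_D/A_U)·exp[(E_U−E_D)/(RT)].
(E_U−E_D)/(RT) = (51.3−90.8)×10³/(8.314×385) = -39500/3201 = -12.34.
k_D/k_U = (4.88×10^12/1.23×10^8)·exp(-12.34) = 39675 × 4.372×10^-6 = 0.173.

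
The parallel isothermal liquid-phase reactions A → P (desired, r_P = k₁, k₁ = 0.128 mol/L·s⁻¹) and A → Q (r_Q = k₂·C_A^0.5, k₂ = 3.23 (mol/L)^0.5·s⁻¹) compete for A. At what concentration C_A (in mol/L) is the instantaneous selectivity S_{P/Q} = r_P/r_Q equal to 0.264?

S_{P/Q} = (k₁/k₂)·C_A^-0.5 ⇒ C_A = (S·k₂/k₁)^(-2).
= (0.264×3.23/0.128)^(-2) = (6.662)^(-2) = 0.0225 mol/L.

0.0225 mol/L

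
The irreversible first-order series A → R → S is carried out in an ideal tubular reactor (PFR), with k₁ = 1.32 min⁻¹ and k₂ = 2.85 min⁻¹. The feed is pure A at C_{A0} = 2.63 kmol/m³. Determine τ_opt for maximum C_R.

For first-order series the maximum of C_R occurs at τ_opt = ln(k₂/k₁)/(k₂−k₁).
= ln(2.85/1.32)/(2.85−1.32) = ln(2.159)/1.530 = 0.7697/1.530 = 0.503 min.

0.503 min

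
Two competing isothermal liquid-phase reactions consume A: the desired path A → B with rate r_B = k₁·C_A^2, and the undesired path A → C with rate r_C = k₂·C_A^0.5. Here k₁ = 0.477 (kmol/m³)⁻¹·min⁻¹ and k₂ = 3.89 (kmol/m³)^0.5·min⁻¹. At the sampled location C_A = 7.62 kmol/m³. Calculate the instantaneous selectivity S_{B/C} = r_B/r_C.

2.58

S_{B/C} = r_B/r_C = (k₁·C_A^2)/(k₂·C_A^0.5) = (k₁/k₂)·C_A^1.5.
= (0.477×7.620^2) / (3.89×7.620^0.5) = 27.70/10.74 = 2.58.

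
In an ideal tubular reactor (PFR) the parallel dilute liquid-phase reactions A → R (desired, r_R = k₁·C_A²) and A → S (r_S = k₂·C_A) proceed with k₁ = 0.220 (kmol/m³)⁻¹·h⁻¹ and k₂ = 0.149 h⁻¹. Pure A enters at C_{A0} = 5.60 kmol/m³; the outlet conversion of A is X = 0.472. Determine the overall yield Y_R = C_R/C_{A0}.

0.406

C_A = C_{A0}(1−X) = 2.957 kmol/m³.
Along a PFR/batch, dC_S/dC_A = −r_S/(r_R+r_S) = −k₂/(k₂+k₁·C_A).
Integrating from C_{A0} to C_A: C_S = (0.149/0.220)·ln[(0.149+0.220·5.60)/(0.149+0.220·2.96)] = 0.6773·ln(1.381/0.7995) = 0.3702 kmol/m³.
Then C_R = (C_{A0}−C_A) − C_S = 2.643 − 0.3702 = 2.273 kmol/m³.
Y_R = C_R/C_{A0} = 2.273/5.60 = 0.406.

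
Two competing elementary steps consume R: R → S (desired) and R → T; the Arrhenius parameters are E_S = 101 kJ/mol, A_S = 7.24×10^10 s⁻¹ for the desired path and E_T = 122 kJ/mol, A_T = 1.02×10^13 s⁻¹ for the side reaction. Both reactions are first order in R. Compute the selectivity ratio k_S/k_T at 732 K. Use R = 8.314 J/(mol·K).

Since both paths have the same order in R, the concentration cancels and S_{S/T} = k_S/k_T = (A_S/A_T)·exp[(E_T−E_S)/(RT)].
(E_T−E_S)/(RT) = (122−101)×10³/(8.314×732) = 21000/6086 = 3.451.
k_S/k_T = (7.24×10^10/1.02×10^13)·exp(3.451) = 0.007098 × 31.52 = 0.224.

0.224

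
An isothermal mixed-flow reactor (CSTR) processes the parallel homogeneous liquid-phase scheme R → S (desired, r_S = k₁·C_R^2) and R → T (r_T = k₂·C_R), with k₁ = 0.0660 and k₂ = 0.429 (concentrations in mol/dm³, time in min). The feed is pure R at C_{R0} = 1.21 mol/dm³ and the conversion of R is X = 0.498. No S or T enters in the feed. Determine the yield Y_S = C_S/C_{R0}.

Exit C_R = C_{R0}(1−X) = 1.21×0.502 = 0.6074 mol/dm³.
In a CSTR the entire volume is at exit conditions, so r_S = 0.0660×0.6074^2 = 0.02435 and r_T = 0.429×0.6074 = 0.2606.
Fraction of consumed R going to S: r_S/(r_S+r_T) = 0.08546.
C_S = 0.08546·C_{R0}·X = 0.08546×1.21×0.498 = 0.0515 mol/dm³; Y_S = C_S/C_{R0} = 0.0426.

0.0426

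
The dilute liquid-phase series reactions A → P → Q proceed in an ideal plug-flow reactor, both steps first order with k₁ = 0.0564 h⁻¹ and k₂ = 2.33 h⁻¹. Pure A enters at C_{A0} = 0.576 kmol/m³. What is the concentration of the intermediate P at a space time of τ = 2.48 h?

0.0124 kmol/m³

For first-order series with pure A initially, C_P(τ) = k₁C_{A0}/(k₂−k₁)·(e^(−k₁τ) − e^(−k₂τ)).
e^(−k₁τ) = e^(−0.0564×2.48) = e^(−0.1399) = 0.8695; e^(−k₂τ) = e^(−5.778) = 0.003094.
C_P = 0.0564×0.576/(2.33−0.0564) × (0.8695−0.003094) = 0.01429×0.8664 = 0.01238 kmol/m³.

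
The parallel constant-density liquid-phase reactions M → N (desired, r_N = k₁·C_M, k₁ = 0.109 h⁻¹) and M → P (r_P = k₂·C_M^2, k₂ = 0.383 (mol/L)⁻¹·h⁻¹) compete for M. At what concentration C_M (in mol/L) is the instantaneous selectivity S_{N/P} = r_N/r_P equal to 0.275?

S_{N/P} = (k₁/k₂)·C_M⁻¹ ⇒ C_M = (S·k₂/k₁)^(-1).
= (0.275×0.383/0.109)^(-1) = (0.9663)^(-1) = 1.03 mol/L.

1.03 mol/L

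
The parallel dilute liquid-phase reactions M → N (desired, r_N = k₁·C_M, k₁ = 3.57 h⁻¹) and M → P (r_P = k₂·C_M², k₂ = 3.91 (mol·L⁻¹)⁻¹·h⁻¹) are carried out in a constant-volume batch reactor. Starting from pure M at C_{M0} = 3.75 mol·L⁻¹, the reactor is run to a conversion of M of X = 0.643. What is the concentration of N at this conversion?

C_M = C_{M0}(1−X) = 1.339 mol·L⁻¹.
Along a PFR/batch, dC_N/dC_M = −r_N/(r_N+r_P) = −k₁/(k₁+k₂·C_M).
Integrating from C_{M0} to C_M: C_N = (3.57/3.91)·ln[(3.57+3.91·3.75)/(3.57+3.91·1.34)] = 0.9130·ln(18.23/8.805) = 0.6646 mol·L⁻¹.

0.665 mol·L⁻¹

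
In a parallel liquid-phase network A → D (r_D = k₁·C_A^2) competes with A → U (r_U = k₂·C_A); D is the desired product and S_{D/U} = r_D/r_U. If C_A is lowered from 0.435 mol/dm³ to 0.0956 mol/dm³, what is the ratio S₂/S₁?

S_{D/U} = (k₁/k₂)·C_A, so S₂/S₁ = (C_{A,2}/C_{A,1}).
= 0.0956/0.435 = 0.220.

0.220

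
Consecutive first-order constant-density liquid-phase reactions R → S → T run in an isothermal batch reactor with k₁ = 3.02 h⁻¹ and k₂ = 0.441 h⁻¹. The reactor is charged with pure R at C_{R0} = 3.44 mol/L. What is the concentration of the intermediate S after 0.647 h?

Solving the coupled first-order balances gives C_S(t) = [k₁/(k₂−k₁)]·C_{R0}·(e^(−k₁t) − e^(−k₂t)).
e^(−k₁t) = e^(−3.02×0.647) = e^(−1.954) = 0.1417; e^(−k₂t) = e^(−0.2853) = 0.7518.
C_S = 3.02×3.44/(0.441−3.02) × (0.1417−0.7518) = (-4.028)×(-0.6101) = 2.457 mol/L.

2.46 mol/L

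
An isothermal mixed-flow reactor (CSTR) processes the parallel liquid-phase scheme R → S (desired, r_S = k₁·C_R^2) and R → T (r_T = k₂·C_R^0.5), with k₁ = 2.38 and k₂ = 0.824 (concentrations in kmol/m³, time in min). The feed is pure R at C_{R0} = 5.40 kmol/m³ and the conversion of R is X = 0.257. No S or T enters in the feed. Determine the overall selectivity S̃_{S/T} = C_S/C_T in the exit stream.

Exit C_R = C_{R0}(1−X) = 5.40×0.743 = 4.012 kmol/m³.
In a CSTR the entire volume is at exit conditions, so r_S = 2.38×4.012^2 = 38.31 and r_T = 0.824×4.012^0.5 = 1.651.
Overall selectivity = C_S/C_T = r_Sτ/(r_Tτ) = r_S/r_T = 23.2.

23.2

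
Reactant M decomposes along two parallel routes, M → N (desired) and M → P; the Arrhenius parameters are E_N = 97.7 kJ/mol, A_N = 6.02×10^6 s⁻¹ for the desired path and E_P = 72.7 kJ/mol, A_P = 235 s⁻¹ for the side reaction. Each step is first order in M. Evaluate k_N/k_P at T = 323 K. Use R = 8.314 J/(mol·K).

2.32

With equal orders, S_{N/P} = k_N/k_P = (A_N/A_P)·exp[(E_P−E_N)/(RT)].
(E_P−E_N)/(RT) = (72.7−97.7)×10³/(8.314×323) = -25000/2685 = -9.310.
k_N/k_P = (6.02×10^6/235)·exp(-9.310) = 25617 × 9.056×10^-5 = 2.32.
Since E_N > E_P, raising the temperature improves selectivity toward N.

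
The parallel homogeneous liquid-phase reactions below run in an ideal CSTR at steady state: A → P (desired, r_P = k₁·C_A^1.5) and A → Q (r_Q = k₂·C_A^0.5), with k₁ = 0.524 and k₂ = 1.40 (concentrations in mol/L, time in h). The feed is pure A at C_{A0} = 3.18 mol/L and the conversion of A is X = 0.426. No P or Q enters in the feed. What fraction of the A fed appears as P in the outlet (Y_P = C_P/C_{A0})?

Exit C_A = C_{A0}(1−X) = 3.18×0.574 = 1.825 mol/L.
Rates in a CSTR are evaluated at the outlet concentration: r_P = 0.524×1.825^1.5 = 1.292, r_Q = 1.40×1.825^0.5 = 1.891.
Fraction of consumed A going to P: r_P/(r_P+r_Q) = 0.4059.
C_P = 0.4059·C_{A0}·X = 0.4059×3.18×0.426 = 0.550 mol/L; Y_P = C_P/C_{A0} = 0.173.

0.173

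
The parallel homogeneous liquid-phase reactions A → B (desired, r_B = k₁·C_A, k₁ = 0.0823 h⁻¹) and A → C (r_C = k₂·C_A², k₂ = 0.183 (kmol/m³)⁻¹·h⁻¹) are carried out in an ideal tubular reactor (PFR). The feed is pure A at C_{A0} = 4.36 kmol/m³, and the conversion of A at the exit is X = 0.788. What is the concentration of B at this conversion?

0.563 kmol/m³

C_A = C_{A0}(1−X) = 0.9243 kmol/m³.
Along a PFR/batch, dC_B/dC_A = −r_B/(r_B+r_C) = −k₁/(k₁+k₂·C_A).
Integrating from C_{A0} to C_A: C_B = (0.0823/0.183)·ln[(0.0823+0.183·4.36)/(0.0823+0.183·0.924)] = 0.4497·ln(0.8802/0.2515) = 0.5635 kmol/m³.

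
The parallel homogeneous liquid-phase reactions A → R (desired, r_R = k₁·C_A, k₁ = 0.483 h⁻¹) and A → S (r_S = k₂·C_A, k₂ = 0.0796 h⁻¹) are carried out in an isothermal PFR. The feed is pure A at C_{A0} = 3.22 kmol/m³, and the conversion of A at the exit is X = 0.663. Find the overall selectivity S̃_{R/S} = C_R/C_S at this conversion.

6.07

C_A = C_{A0}(1−X) = 1.085 kmol/m³.
Both paths are first order in A, so the instantaneous fraction to R is constant: dC_R/d(−C_A) = k₁/(k₁+k₂) = 0.8585.
C_R = 0.8585·(C_{A0}−C_A) = 0.8585×2.135 = 1.83 kmol/m³.
C_S = (C_{A0}−C_A)−C_R = 0.3021 kmol/m³; S̃_{R/S} = 1.833/0.3021 = 6.07.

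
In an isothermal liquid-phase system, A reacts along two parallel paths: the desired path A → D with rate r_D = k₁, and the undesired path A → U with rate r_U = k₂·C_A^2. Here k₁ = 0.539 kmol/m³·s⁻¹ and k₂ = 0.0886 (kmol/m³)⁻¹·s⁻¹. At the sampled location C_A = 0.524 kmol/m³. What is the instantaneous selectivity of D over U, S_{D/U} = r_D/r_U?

S_{D/U} = r_D/r_U = (k₁)/(k₂·C_A^2) = (k₁/k₂)·C_A^-2.
= (0.539) / (0.0886×0.5240^2) = 0.5390/0.02433 = 22.2.

22.2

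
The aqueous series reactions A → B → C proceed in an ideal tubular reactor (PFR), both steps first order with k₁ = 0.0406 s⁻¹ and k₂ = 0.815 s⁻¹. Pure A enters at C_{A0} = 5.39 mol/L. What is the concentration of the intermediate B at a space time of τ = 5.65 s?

The intermediate concentration in a first-order A→B→C sequence is C_B = k₁C_{A0}(e^(−k₁τ) − e^(−k₂τ))/(k₂−k₁).
e^(−k₁τ) = e^(−0.0406×5.65) = e^(−0.2294) = 0.7950; e^(−k₂τ) = e^(−4.605) = 0.01000.
C_B = 0.0406×5.39/(0.815−0.0406) × (0.7950−0.01000) = 0.2826×0.7850 = 0.2218 mol/L.

0.222 mol/L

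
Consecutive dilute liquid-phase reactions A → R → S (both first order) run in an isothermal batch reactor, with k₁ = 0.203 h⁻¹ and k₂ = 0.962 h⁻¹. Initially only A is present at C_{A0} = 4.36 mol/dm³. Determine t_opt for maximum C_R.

The intermediate peaks when r₁ = r₂, i.e. k₁e^(−k₁t) = k₂e^(−k₂t), giving t_opt = ln(k₂/k₁)/(k₂−k₁).
= ln(0.962/0.203)/(0.962−0.203) = ln(4.739)/0.7590 = 1.556/0.7590 = 2.05 h.

2.05 h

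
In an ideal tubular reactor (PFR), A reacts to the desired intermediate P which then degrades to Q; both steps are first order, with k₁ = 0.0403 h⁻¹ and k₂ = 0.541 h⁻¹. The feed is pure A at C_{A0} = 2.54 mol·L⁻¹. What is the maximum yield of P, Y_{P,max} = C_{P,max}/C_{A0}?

For a first-order series the maximum intermediate yield is C_{P,max}/C_{A0} = (k₁/k₂)^[k₂/(k₂−k₁)].
= (0.0403/0.541)^(0.541/(0.541−0.0403)) = (0.07449)^(1.080) = 0.06044.

0.0604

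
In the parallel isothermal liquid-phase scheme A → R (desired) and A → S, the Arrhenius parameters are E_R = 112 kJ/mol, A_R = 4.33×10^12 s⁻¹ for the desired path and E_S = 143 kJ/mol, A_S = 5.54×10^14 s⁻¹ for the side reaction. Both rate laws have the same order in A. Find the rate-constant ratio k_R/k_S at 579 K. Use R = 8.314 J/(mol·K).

With equal orders, S_{R/S} = k_R/k_S = (A_R/A_S)·exp[(E_S−E_R)/(RT)].
(E_S−E_R)/(RT) = (143−112)×10³/(8.314×579) = 31000/4814 = 6.440.
k_R/k_S = (4.33×10^12/5.54×10^14)·exp(6.440) = 0.007816 × 626.3 = 4.89.
Since E_R < E_S, lowering the temperature improves selectivity toward R.

4.89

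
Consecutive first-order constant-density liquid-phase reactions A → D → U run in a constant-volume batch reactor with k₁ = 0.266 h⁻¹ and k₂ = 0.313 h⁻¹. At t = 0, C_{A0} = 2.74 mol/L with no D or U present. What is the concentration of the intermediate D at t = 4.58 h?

0.888 mol/L

Solving the coupled first-order balances gives C_D(t) = [k₁/(k₂−k₁)]·C_{A0}·(e^(−k₁t) − e^(−k₂t)).
e^(−k₁t) = e^(−0.266×4.58) = e^(−1.218) = 0.2957; e^(−k₂t) = e^(−1.434) = 0.2385.
C_D = 0.266×2.74/(0.313−0.266) × (0.2957−0.2385) = 15.51×0.05728 = 0.8882 mol/L.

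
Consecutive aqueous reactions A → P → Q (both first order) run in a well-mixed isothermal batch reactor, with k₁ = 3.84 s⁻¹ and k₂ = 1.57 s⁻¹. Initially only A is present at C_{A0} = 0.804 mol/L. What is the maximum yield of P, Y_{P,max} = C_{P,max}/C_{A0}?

Evaluating C_P at t_opt = ln(k₂/k₁)/(k₂−k₁) gives C_{P,max}/C_{A0} = (k₁/k₂)^[k₂/(k₂−k₁)].
= (3.84/1.57)^(1.57/(1.57−3.84)) = (2.446)^(-0.6916) = 0.5387.

0.539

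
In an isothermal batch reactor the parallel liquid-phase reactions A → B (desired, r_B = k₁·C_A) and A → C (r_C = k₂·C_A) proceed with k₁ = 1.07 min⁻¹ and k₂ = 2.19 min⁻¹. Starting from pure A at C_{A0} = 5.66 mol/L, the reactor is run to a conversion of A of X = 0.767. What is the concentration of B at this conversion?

C_A = C_{A0}(1−X) = 1.319 mol/L.
Both paths are first order in A, so the instantaneous fraction to B is constant: dC_B/d(−C_A) = k₁/(k₁+k₂) = 0.3282.
C_B = 0.3282·(C_{A0}−C_A) = 0.3282×4.341 = 1.42 mol/L.

1.42 mol/L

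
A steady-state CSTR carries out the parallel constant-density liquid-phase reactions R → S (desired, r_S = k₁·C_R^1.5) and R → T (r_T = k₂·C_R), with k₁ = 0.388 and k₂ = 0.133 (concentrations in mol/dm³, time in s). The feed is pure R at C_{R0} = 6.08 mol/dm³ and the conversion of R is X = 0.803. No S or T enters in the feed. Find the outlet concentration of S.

Exit C_R = C_{R0}(1−X) = 6.08×0.197 = 1.198 mol/dm³.
A CSTR operates uniformly at the exit composition, giving r_S = 0.5086 and r_T = 0.1593 (each k·C_R^n at C_R = 1.198).
Fraction of consumed R going to S: r_S/(r_S+r_T) = 0.7615.
C_S = 0.7615·C_{R0}·X = 0.7615×6.08×0.803 = 3.72 mol/dm³.

3.72 mol/dm³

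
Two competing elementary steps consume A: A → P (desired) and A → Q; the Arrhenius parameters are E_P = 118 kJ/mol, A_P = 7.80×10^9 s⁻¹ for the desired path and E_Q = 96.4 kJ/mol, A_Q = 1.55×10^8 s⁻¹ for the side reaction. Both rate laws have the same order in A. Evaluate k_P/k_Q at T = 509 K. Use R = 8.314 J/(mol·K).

0.306

With equal orders, S_{P/Q} = k_P/k_Q = (A_P/A_Q)·exp[(E_Q−E_P)/(RT)].
(E_Q−E_P)/(RT) = (96.4−118)×10³/(8.314×509) = -21600/4232 = -5.104.
k_P/k_Q = (7.80×10^9/1.55×10^8)·exp(-5.104) = 50.32 × 0.006071 = 0.306.
Since E_P > E_Q, raising the temperature improves selectivity toward P.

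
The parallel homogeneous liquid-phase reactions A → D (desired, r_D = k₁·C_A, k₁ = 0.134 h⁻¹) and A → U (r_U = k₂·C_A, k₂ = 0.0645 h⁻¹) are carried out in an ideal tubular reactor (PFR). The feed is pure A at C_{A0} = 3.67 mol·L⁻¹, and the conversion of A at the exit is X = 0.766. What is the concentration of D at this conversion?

1.90 mol·L⁻¹

C_A = C_{A0}(1−X) = 0.8588 mol·L⁻¹.
Both paths are first order in A, so the instantaneous fraction to D is constant: dC_D/d(−C_A) = k₁/(k₁+k₂) = 0.6751.
C_D = 0.6751·(C_{A0}−C_A) = 0.6751×2.811 = 1.90 mol·L⁻¹.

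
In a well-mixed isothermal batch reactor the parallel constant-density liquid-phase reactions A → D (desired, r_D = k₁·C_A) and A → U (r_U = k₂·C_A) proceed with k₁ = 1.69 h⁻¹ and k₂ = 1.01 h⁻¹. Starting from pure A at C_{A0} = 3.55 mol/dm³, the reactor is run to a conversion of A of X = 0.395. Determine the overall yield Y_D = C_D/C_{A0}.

0.247

C_A = C_{A0}(1−X) = 2.148 mol/dm³.
Both paths are first order in A, so the instantaneous fraction to D is constant: dC_D/d(−C_A) = k₁/(k₁+k₂) = 0.6259.
C_D = 0.6259·(C_{A0}−C_A) = 0.6259×1.402 = 0.878 mol/dm³.
Y_D = C_D/C_{A0} = 0.8777/3.55 = 0.247.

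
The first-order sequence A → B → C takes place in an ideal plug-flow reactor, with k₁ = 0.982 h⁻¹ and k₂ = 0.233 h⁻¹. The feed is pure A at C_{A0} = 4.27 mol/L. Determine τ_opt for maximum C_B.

1.92 h

Setting dC_B/dτ = 0 gives τ_opt = ln(k₂/k₁)/(k₂−k₁).
= ln(0.233/0.982)/(0.233−0.982) = ln(0.2373)/-0.7490 = -1.439/-0.7490 = 1.92 h.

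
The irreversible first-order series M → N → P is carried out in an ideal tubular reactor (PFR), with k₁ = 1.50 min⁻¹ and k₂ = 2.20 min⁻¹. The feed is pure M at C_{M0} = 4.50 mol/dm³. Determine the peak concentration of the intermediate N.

For a first-order series the maximum intermediate yield is C_{N,max}/C_{M0} = (k₁/k₂)^[k₂/(k₂−k₁)].
= (1.50/2.20)^(2.20/(2.20−1.50)) = (0.6818)^(3.143) = 0.3001.
C_{N,max} = 0.3001×4.50 = 1.35 mol/dm³.

1.35 mol/dm³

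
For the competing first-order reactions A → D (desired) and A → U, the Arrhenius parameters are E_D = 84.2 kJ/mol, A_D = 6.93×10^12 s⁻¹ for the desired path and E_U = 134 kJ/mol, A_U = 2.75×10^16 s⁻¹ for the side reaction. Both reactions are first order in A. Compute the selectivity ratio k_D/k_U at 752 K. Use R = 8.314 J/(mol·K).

0.726

With equal orders, S_{D/U} = k_D/k_U = (A_D/A_U)·exp[(E_U−E_D)/(RT)].
(E_U−E_D)/(RT) = (134−84.2)×10³/(8.314×752) = 49800/6252 = 7.965.
k_D/k_U = (6.93×10^12/2.75×10^16)·exp(7.965) = 2.520×10^-4 × 2879 = 0.726.
Since E_D < E_U, lowering the temperature improves selectivity toward D.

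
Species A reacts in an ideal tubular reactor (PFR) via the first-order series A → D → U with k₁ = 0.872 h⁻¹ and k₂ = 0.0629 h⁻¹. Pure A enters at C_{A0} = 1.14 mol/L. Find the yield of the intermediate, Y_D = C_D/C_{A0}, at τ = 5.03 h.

0.772

For first-order series with pure A initially, C_D(τ) = k₁C_{A0}/(k₂−k₁)·(e^(−k₁τ) − e^(−k₂τ)).
e^(−k₁τ) = e^(−0.872×5.03) = e^(−4.386) = 0.01245; e^(−k₂τ) = e^(−0.3164) = 0.7288.
C_D = 0.872×1.14/(0.0629−0.872) × (0.01245−0.7288) = (-1.229)×(-0.7163) = 0.8801 mol/L.
Y_D = C_D/C_{A0} = 0.8801/1.14 = 0.772.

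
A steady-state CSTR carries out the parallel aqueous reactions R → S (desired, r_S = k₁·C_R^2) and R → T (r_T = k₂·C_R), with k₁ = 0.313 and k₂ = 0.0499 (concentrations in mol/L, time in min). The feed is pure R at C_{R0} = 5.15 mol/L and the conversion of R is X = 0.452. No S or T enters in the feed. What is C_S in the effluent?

Exit C_R = C_{R0}(1−X) = 5.15×0.548 = 2.822 mol/L.
In a CSTR the entire volume is at exit conditions, so r_S = 0.313×2.822^2 = 2.493 and r_T = 0.0499×2.822 = 0.1408.
Fraction of consumed R going to S: r_S/(r_S+r_T) = 0.9465.
C_S = 0.9465·C_{R0}·X = 0.9465×5.15×0.452 = 2.20 mol/L.

2.20 mol/L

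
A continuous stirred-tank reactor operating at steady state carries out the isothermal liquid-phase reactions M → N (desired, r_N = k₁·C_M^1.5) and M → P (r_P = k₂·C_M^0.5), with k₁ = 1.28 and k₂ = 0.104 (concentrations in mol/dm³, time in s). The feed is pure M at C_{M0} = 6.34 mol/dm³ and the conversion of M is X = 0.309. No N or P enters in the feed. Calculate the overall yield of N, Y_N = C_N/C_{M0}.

0.303

Exit C_M = C_{M0}(1−X) = 6.34×0.691 = 4.381 mol/dm³.
A CSTR operates uniformly at the exit composition, giving r_N = 11.74 and r_P = 0.2177 (each k·C_M^n at C_M = 4.381).
Fraction of consumed M going to N: r_N/(r_N+r_P) = 0.9818.
C_N = 0.9818·C_{M0}·X = 0.9818×6.34×0.309 = 1.92 mol/dm³; Y_N = C_N/C_{M0} = 0.303.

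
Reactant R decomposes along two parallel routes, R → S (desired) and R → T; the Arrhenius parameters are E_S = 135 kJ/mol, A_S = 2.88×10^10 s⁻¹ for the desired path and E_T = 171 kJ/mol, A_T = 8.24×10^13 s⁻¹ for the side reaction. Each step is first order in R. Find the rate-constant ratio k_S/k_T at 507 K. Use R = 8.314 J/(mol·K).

1.79

With equal orders, S_{S/T} = k_S/k_T = (A_S/A_T)·exp[(E_T−E_S)/(RT)].
(E_T−E_S)/(RT) = (171−135)×10³/(8.314×507) = 36000/4215 = 8.541.
k_S/k_T = (2.88×10^10/8.24×10^13)·exp(8.541) = 3.495×10^-4 × 5118 = 1.79.
Since E_S < E_T, lowering the temperature improves selectivity toward S.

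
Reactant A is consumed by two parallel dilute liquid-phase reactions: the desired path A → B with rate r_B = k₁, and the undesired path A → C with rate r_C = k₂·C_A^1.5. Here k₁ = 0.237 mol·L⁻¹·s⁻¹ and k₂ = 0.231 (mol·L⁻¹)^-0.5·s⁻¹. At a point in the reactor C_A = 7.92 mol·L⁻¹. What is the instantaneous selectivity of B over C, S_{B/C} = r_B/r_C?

0.0460

S_{B/C} = r_B/r_C = (k₁)/(k₂·C_A^1.5) = (k₁/k₂)·C_A^-1.5.
= (0.237) / (0.231×7.920^1.5) = 0.2370/5.149 = 0.0460.
The undesired path is higher order in A, so low C_A (CSTR or dilute feed) favours B.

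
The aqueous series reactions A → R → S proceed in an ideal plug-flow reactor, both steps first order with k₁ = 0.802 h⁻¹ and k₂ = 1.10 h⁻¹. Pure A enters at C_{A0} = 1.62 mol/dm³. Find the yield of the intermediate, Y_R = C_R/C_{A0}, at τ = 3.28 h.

0.121

For first-order series with pure A initially, C_R(τ) = k₁C_{A0}/(k₂−k₁)·(e^(−k₁τ) − e^(−k₂τ)).
e^(−k₁τ) = e^(−0.802×3.28) = e^(−2.631) = 0.07204; e^(−k₂τ) = e^(−3.608) = 0.02711.
C_R = 0.802×1.62/(1.10−0.802) × (0.07204−0.02711) = 4.360×0.04493 = 0.1959 mol/dm³.
Y_R = C_R/C_{A0} = 0.1959/1.62 = 0.121.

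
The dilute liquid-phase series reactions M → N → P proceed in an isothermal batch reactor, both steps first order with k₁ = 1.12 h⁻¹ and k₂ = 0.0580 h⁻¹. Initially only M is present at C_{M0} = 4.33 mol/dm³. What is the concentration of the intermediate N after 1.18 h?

3.05 mol/dm³

For first-order series with pure M initially, C_N(t) = k₁C_{M0}/(k₂−k₁)·(e^(−k₁t) − e^(−k₂t)).
e^(−k₁t) = e^(−1.12×1.18) = e^(−1.322) = 0.2667; e^(−k₂t) = e^(−0.06844) = 0.9338.
C_N = 1.12×4.33/(0.0580−1.12) × (0.2667−0.9338) = (-4.566)×(-0.6671) = 3.046 mol/dm³.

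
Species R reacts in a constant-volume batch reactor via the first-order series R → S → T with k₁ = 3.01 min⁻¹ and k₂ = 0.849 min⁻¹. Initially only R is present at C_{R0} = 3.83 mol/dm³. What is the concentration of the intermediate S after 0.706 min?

2.29 mol/dm³

The intermediate concentration in a first-order A→B→C sequence is C_S = k₁C_{R0}(e^(−k₁t) − e^(−k₂t))/(k₂−k₁).
e^(−k₁t) = e^(−3.01×0.706) = e^(−2.125) = 0.1194; e^(−k₂t) = e^(−0.5994) = 0.5491.
C_S = 3.01×3.83/(0.849−3.01) × (0.1194−0.5491) = (-5.335)×(-0.4297) = 2.292 mol/dm³.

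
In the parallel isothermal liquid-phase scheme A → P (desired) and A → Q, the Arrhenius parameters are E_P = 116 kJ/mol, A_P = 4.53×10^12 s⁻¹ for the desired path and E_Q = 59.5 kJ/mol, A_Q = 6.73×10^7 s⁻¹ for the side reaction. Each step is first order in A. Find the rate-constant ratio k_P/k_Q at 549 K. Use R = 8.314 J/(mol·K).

0.283

k_P/k_Q = (A_P/A_Q)·exp[−(E_P−E_Q)/(RT)] = (A_P/A_Q)·exp[(E_Q−E_P)/(RT)].
(E_Q−E_P)/(RT) = (59.5−116)×10³/(8.314×549) = -56500/4564 = -12.38.
k_P/k_Q = (4.53×10^12/6.73×10^7)·exp(-12.38) = 67311 × 4.208×10^-6 = 0.283.
Since E_P > E_Q, raising the temperature improves selectivity toward P.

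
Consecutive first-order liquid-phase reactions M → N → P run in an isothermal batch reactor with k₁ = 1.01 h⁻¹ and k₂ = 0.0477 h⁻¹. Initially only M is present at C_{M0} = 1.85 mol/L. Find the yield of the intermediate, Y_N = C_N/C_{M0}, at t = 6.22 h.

The intermediate concentration in a first-order A→B→C sequence is C_N = k₁C_{M0}(e^(−k₁t) − e^(−k₂t))/(k₂−k₁).
e^(−k₁t) = e^(−1.01×6.22) = e^(−6.282) = 0.001869; e^(−k₂t) = e^(−0.2967) = 0.7433.
C_N = 1.01×1.85/(0.0477−1.01) × (0.001869−0.7433) = (-1.942)×(-0.7414) = 1.440 mol/L.
Y_N = C_N/C_{M0} = 1.440/1.85 = 0.778.

0.778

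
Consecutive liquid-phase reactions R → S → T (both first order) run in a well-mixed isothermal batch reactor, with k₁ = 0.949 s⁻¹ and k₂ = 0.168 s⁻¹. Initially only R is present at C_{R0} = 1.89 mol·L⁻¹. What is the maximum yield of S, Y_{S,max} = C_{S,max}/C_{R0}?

0.689

For a first-order series the maximum intermediate yield is C_{S,max}/C_{R0} = (k₁/k₂)^[k₂/(k₂−k₁)].
= (0.949/0.168)^(0.168/(0.168−0.949)) = (5.649)^(-0.2151) = 0.6890.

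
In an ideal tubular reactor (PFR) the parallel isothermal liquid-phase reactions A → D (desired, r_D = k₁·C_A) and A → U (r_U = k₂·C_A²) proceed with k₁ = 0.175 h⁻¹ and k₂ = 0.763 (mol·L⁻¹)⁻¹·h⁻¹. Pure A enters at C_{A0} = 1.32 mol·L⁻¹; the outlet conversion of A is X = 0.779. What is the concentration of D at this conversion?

0.250 mol·L⁻¹

C_A = C_{A0}(1−X) = 0.2917 mol·L⁻¹.
Along a PFR/batch, dC_D/dC_A = −r_D/(r_D+r_U) = −k₁/(k₁+k₂·C_A).
Integrating from C_{A0} to C_A: C_D = (0.175/0.763)·ln[(0.175+0.763·1.32)/(0.175+0.763·0.292)] = 0.2294·ln(1.182/0.3976) = 0.2499 mol·L⁻¹.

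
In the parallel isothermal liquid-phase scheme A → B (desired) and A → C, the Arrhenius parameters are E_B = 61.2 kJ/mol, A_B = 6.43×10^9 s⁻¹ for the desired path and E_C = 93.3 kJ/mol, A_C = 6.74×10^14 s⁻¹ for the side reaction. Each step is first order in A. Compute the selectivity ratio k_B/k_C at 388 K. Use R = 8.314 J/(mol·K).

0.200

With equal orders, S_{B/C} = k_B/k_C = (A_B/A_C)·exp[(E_C−E_B)/(RT)].
(E_C−E_B)/(RT) = (93.3−61.2)×10³/(8.314×388) = 32100/3226 = 9.951.
k_B/k_C = (6.43×10^9/6.74×10^14)·exp(9.951) = 9.540×10^-6 × 20972 = 0.200.
Since E_B < E_C, lowering the temperature improves selectivity toward B.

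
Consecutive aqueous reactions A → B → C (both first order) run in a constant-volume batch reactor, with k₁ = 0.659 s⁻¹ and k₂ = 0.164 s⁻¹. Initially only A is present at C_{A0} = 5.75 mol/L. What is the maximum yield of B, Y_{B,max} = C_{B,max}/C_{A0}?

Evaluating C_B at t_opt = ln(k₂/k₁)/(k₂−k₁) gives C_{B,max}/C_{A0} = (k₁/k₂)^[k₂/(k₂−k₁)].
= (0.659/0.164)^(0.164/(0.164−0.659)) = (4.018)^(-0.3313) = 0.6308.

0.631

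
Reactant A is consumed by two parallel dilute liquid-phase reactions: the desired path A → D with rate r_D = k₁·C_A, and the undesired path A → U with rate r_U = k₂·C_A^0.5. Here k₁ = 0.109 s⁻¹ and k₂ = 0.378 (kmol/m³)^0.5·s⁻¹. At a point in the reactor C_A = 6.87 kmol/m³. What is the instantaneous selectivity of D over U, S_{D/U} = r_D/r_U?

S_{D/U} = r_D/r_U = (k₁·C_A)/(k₂·C_A^0.5) = (k₁/k₂)·C_A^0.5.
= (0.109×6.870) / (0.378×6.870^0.5) = 0.7488/0.9908 = 0.756.
Since the desired path is higher order in A, keeping C_A high (PFR or concentrated feed) favours D.

0.756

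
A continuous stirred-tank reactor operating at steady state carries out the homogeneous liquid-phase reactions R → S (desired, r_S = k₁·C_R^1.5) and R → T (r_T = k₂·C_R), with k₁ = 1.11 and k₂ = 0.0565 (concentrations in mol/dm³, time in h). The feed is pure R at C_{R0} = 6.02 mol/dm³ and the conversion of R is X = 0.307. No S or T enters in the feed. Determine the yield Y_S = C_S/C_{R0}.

0.300

Exit C_R = C_{R0}(1−X) = 6.02×0.693 = 4.172 mol/dm³.
Rates in a CSTR are evaluated at the outlet concentration: r_S = 1.11×4.172^1.5 = 9.458, r_T = 0.0565×4.172 = 0.2357.
Fraction of consumed R going to S: r_S/(r_S+r_T) = 0.9757.
C_S = 0.9757·C_{R0}·X = 0.9757×6.02×0.307 = 1.80 mol/dm³; Y_S = C_S/C_{R0} = 0.300.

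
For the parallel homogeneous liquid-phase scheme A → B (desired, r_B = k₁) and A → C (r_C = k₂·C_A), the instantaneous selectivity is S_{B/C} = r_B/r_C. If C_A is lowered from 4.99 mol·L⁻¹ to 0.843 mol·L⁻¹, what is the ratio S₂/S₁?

S_{B/C} = (k₁/k₂)·C_A⁻¹, so S₂/S₁ = (C_{A,2}/C_{A,1})⁻¹.
= 4.99/0.843 = 5.92.
Selectivity toward B rises as C_A falls — low-concentration operation is favoured.

5.92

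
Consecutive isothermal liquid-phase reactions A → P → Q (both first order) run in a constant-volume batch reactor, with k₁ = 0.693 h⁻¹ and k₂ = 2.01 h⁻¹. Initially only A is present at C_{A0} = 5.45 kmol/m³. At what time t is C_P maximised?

For first-order series the maximum of C_P occurs at t_opt = ln(k₂/k₁)/(k₂−k₁).
= ln(2.01/0.693)/(2.01−0.693) = ln(2.900)/1.317 = 1.065/1.317 = 0.809 h.

0.809 h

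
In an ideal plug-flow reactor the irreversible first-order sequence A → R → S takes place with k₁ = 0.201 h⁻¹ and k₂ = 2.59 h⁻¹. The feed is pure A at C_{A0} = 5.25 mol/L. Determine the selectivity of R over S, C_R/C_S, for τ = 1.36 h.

Solving the coupled first-order balances gives C_R(τ) = [k₁/(k₂−k₁)]·C_{A0}·(e^(−k₁τ) − e^(−k₂τ)).
e^(−k₁τ) = e^(−0.201×1.36) = e^(−0.2734) = 0.7608; e^(−k₂τ) = e^(−3.522) = 0.02953.
C_R = 0.201×5.25/(2.59−0.201) × (0.7608−0.02953) = 0.4417×0.7313 = 0.3230 mol/L.
C_A = C_{A0}e^(−k₁τ) = 3.994 mol/L, so C_S = C_{A0}−C_A−C_R = 0.9327 mol/L; C_R/C_S = 0.346.

0.346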